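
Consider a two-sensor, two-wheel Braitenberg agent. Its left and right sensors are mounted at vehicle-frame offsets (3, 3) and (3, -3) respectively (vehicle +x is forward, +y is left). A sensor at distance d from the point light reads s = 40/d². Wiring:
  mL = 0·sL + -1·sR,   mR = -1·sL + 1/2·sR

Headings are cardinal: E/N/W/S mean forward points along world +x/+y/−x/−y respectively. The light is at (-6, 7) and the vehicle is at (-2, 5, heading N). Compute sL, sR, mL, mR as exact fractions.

20 4/5 -4/5 -98/5

left sensor world pos  = (-5, 8); dL² = 2
right sensor world pos = (1, 8); dR² = 50
sL = 40/2 = 20
sR = 40/50 = 4/5
mL = 0·sL + -1·sR = -4/5
mR = -1·sL + 1/2·sR = -98/5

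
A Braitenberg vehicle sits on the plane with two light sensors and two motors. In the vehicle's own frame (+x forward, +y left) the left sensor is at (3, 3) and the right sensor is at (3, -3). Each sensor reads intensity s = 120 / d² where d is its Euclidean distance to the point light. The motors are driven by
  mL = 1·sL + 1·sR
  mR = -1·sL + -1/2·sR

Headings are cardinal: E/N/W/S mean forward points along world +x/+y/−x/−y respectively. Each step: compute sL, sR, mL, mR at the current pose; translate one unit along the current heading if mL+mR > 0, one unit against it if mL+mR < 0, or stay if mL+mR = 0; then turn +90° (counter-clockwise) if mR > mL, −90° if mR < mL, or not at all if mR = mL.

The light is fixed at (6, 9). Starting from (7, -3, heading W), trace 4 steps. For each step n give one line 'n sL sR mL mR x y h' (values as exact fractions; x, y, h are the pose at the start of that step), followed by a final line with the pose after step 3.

n=0: pose=(7,-3,W); sL=120/229, sR=24/17; mL=7536/3893, mR=-4788/3893; mL+mR=12/17 → advance +1; mR−mL=-12324/3893 → turn -1·90°
n=1: pose=(6,-3,N); sL=4/3, sR=4/3; mL=8/3, mR=-2; mL+mR=2/3 → advance +1; mR−mL=-14/3 → turn -1·90°
n=2: pose=(6,-2,E); sL=120/73, sR=24/41; mL=6672/2993, mR=-5796/2993; mL+mR=12/41 → advance +1; mR−mL=-12468/2993 → turn -1·90°
n=3: pose=(7,-2,S); sL=30/53, sR=3/5; mL=309/265, mR=-459/530; mL+mR=3/10 → advance +1; mR−mL=-1077/530 → turn -1·90°

0 120/229 24/17 7536/3893 -4788/3893 7 -3 W
1 4/3 4/3 8/3 -2 6 -3 N
2 120/73 24/41 6672/2993 -5796/2993 6 -2 E
3 30/53 3/5 309/265 -459/530 7 -2 S
final 7 -3 W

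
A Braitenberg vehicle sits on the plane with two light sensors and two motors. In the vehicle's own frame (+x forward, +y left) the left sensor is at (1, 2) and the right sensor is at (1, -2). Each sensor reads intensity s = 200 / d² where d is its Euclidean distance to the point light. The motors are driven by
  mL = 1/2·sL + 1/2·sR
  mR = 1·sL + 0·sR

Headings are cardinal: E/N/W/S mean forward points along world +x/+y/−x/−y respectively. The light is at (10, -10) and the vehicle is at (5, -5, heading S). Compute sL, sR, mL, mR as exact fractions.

left sensor world pos  = (7, -6); dL² = 25
right sensor world pos = (3, -6); dR² = 65
sL = 200/25 = 8
sR = 200/65 = 40/13
mL = 1/2·sL + 1/2·sR = 72/13
mR = 1·sL + 0·sR = 8

8 40/13 72/13 8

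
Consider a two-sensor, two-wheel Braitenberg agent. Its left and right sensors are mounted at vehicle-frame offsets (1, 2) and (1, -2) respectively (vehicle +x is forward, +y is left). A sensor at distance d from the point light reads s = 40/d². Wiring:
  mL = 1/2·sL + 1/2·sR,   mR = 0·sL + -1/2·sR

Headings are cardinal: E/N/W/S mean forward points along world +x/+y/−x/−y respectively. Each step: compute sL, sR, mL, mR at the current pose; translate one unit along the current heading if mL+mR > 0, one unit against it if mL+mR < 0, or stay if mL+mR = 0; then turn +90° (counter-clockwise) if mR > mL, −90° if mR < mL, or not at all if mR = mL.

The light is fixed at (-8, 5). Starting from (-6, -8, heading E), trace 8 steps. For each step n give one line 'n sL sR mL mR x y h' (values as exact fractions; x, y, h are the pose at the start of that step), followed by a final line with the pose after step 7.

0 4/13 20/117 28/117 -10/117 -6 -8 E
1 40/221 40/197 8360/43537 -20/197 -5 -8 S
2 2/13 10/37 102/481 -5/37 -5 -9 W
3 40/169 8/37 1416/6253 -4/37 -6 -9 N
4 4/13 20/117 28/117 -10/117 -6 -8 E
5 40/221 40/197 8360/43537 -20/197 -5 -8 S
6 2/13 10/37 102/481 -5/37 -5 -9 W
7 40/169 8/37 1416/6253 -4/37 -6 -9 N
final -6 -8 E

n=0: pose=(-6,-8,E); sL=4/13, sR=20/117; mL=28/117, mR=-10/117; mL+mR=2/13 → advance +1; mR−mL=-38/117 → turn -1·90°
n=1: pose=(-5,-8,S); sL=40/221, sR=40/197; mL=8360/43537, mR=-20/197; mL+mR=20/221 → advance +1; mR−mL=-12780/43537 → turn -1·90°
n=2: pose=(-5,-9,W); sL=2/13, sR=10/37; mL=102/481, mR=-5/37; mL+mR=1/13 → advance +1; mR−mL=-167/481 → turn -1·90°
n=3: pose=(-6,-9,N); sL=40/169, sR=8/37; mL=1416/6253, mR=-4/37; mL+mR=20/169 → advance +1; mR−mL=-2092/6253 → turn -1·90°
n=4: pose=(-6,-8,E); sL=4/13, sR=20/117; mL=28/117, mR=-10/117; mL+mR=2/13 → advance +1; mR−mL=-38/117 → turn -1·90°
n=5: pose=(-5,-8,S); sL=40/221, sR=40/197; mL=8360/43537, mR=-20/197; mL+mR=20/221 → advance +1; mR−mL=-12780/43537 → turn -1·90°
n=6: pose=(-5,-9,W); sL=2/13, sR=10/37; mL=102/481, mR=-5/37; mL+mR=1/13 → advance +1; mR−mL=-167/481 → turn -1·90°
n=7: pose=(-6,-9,N); sL=40/169, sR=8/37; mL=1416/6253, mR=-4/37; mL+mR=20/169 → advance +1; mR−mL=-2092/6253 → turn -1·90°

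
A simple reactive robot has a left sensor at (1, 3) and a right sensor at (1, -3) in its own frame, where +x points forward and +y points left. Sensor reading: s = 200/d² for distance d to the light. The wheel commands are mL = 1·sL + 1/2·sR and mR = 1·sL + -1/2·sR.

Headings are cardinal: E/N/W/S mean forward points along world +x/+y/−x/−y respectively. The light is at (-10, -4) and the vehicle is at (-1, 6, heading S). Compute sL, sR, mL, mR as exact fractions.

left sensor world pos  = (2, 5); dL² = 225
right sensor world pos = (-4, 5); dR² = 117
sL = 200/225 = 8/9
sR = 200/117 = 200/117
mL = 1·sL + 1/2·sR = 68/39
mR = 1·sL + -1/2·sR = 4/117

8/9 200/117 68/39 4/117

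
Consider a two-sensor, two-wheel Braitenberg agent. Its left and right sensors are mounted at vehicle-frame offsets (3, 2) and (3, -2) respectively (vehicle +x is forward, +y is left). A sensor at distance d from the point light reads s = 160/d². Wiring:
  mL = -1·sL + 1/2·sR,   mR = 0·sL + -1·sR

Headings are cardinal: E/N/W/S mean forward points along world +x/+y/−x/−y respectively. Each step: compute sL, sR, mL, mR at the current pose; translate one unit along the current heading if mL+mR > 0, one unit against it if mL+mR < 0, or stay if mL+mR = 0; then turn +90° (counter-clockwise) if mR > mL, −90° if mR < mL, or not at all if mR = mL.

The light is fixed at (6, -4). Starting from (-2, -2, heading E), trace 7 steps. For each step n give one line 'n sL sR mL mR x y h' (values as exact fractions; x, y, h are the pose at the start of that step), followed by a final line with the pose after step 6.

0 160/41 32/5 -144/205 -32/5 -2 -2 E
1 16/5 80/61 -776/305 -80/61 -3 -2 S
2 160/61 160/37 -1040/2257 -160/37 -3 -1 E
3 5/2 10/9 -35/18 -10/9 -4 -1 S
4 32/17 160/53 -336/901 -160/53 -4 0 E
5 80/41 16/17 -1032/697 -16/17 -5 0 S
6 160/113 160/73 -2640/8249 -160/73 -5 1 E
final -6 1 S

n=0: pose=(-2,-2,E); sL=160/41, sR=32/5; mL=-144/205, mR=-32/5; mL+mR=-1456/205 → advance -1; mR−mL=-1168/205 → turn -1·90°
n=1: pose=(-3,-2,S); sL=16/5, sR=80/61; mL=-776/305, mR=-80/61; mL+mR=-1176/305 → advance -1; mR−mL=376/305 → turn +1·90°
n=2: pose=(-3,-1,E); sL=160/61, sR=160/37; mL=-1040/2257, mR=-160/37; mL+mR=-10800/2257 → advance -1; mR−mL=-8720/2257 → turn -1·90°
n=3: pose=(-4,-1,S); sL=5/2, sR=10/9; mL=-35/18, mR=-10/9; mL+mR=-55/18 → advance -1; mR−mL=5/6 → turn +1·90°
n=4: pose=(-4,0,E); sL=32/17, sR=160/53; mL=-336/901, mR=-160/53; mL+mR=-3056/901 → advance -1; mR−mL=-2384/901 → turn -1·90°
n=5: pose=(-5,0,S); sL=80/41, sR=16/17; mL=-1032/697, mR=-16/17; mL+mR=-1688/697 → advance -1; mR−mL=376/697 → turn +1·90°
n=6: pose=(-5,1,E); sL=160/113, sR=160/73; mL=-2640/8249, mR=-160/73; mL+mR=-20720/8249 → advance -1; mR−mL=-15440/8249 → turn -1·90°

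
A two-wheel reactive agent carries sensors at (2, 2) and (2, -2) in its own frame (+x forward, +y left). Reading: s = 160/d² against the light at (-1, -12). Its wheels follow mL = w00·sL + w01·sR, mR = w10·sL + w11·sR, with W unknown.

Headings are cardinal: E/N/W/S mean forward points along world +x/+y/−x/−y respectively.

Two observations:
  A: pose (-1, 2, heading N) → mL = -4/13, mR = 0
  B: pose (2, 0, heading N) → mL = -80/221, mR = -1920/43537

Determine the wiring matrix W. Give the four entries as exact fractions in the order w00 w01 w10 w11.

obs A: pose=(-1,2,N) → sL=8/13, sR=8/13, mL=-4/13, mR=0
obs B: pose=(2,0,N) → sL=160/197, sR=160/221, mL=-80/221, mR=-1920/43537
sensor matrix S = [[8/13, 8/13], [160/197, 160/221]]; det S = -30720/565981
solve [mL_A; mL_B] = S·[w00; w01] and [mR_A; mR_B] = S·[w10; w11]:
  w00 = 0, w01 = -1/2, w10 = -1/2, w11 = 1/2

0 -1/2 -1/2 1/2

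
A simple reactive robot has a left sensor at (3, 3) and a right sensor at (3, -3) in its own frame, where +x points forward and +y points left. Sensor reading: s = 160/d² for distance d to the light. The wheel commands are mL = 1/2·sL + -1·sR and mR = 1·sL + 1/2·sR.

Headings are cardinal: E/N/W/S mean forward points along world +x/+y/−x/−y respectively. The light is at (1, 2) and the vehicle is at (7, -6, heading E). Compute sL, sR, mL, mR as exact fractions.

left sensor world pos  = (10, -3); dL² = 106
right sensor world pos = (10, -9); dR² = 202
sL = 160/106 = 80/53
sR = 160/202 = 80/101
mL = 1/2·sL + -1·sR = -200/5353
mR = 1·sL + 1/2·sR = 10200/5353

80/53 80/101 -200/5353 10200/5353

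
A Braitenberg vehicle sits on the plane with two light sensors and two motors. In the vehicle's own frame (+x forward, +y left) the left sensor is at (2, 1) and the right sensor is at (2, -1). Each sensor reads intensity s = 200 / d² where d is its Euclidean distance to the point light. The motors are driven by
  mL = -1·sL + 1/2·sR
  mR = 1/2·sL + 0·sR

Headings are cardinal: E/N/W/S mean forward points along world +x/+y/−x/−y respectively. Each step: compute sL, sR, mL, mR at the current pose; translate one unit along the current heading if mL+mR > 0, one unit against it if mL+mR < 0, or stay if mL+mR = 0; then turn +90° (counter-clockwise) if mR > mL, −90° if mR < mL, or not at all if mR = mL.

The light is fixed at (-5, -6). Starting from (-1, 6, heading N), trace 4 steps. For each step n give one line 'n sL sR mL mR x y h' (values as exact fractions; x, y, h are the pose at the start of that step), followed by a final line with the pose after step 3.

n=0: pose=(-1,6,N); sL=40/41, sR=200/221; mL=-4740/9061, mR=20/41; mL+mR=-320/9061 → advance -1; mR−mL=9160/9061 → turn +1·90°
n=1: pose=(-1,5,W); sL=25/13, sR=50/37; mL=-600/481, mR=25/26; mL+mR=-275/962 → advance -1; mR−mL=2125/962 → turn +1·90°
n=2: pose=(0,5,S); sL=200/117, sR=200/97; mL=-7700/11349, mR=100/117; mL+mR=2000/11349 → advance +1; mR−mL=5800/3783 → turn +1·90°
n=3: pose=(0,4,E); sL=20/17, sR=20/13; mL=-90/221, mR=10/17; mL+mR=40/221 → advance +1; mR−mL=220/221 → turn +1·90°

0 40/41 200/221 -4740/9061 20/41 -1 6 N
1 25/13 50/37 -600/481 25/26 -1 5 W
2 200/117 200/97 -7700/11349 100/117 0 5 S
3 20/17 20/13 -90/221 10/17 0 4 E
final 1 4 N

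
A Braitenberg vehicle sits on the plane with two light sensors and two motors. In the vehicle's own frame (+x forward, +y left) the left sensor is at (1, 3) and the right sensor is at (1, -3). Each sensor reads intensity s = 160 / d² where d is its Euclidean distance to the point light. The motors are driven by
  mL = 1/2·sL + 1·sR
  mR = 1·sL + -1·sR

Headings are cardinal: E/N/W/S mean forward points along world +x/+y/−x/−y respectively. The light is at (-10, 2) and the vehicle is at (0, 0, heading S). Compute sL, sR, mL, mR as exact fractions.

left sensor world pos  = (3, -1); dL² = 178
right sensor world pos = (-3, -1); dR² = 58
sL = 160/178 = 80/89
sR = 160/58 = 80/29
mL = 1/2·sL + 1·sR = 8280/2581
mR = 1·sL + -1·sR = -4800/2581

80/89 80/29 8280/2581 -4800/2581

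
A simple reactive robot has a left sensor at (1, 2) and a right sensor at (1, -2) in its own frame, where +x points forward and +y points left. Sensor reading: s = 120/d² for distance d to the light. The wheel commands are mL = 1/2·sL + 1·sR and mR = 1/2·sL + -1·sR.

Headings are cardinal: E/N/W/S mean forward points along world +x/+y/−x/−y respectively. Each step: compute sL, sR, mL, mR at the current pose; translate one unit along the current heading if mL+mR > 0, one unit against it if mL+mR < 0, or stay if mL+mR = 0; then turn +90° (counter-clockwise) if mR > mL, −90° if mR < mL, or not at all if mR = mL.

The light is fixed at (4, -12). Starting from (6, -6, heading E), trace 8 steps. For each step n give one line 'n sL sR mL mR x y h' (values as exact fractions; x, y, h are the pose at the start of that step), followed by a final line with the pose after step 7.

n=0: pose=(6,-6,E); sL=120/73, sR=24/5; mL=2052/365, mR=-1452/365; mL+mR=120/73 → advance +1; mR−mL=-48/5 → turn -1·90°
n=1: pose=(7,-6,S); sL=12/5, sR=60/13; mL=378/65, mR=-222/65; mL+mR=12/5 → advance +1; mR−mL=-120/13 → turn -1·90°
n=2: pose=(7,-7,W); sL=120/13, sR=120/53; mL=4740/689, mR=1620/689; mL+mR=120/13 → advance +1; mR−mL=-240/53 → turn -1·90°
n=3: pose=(6,-7,N); sL=10/3, sR=30/13; mL=155/39, mR=-25/39; mL+mR=10/3 → advance +1; mR−mL=-60/13 → turn -1·90°
n=4: pose=(6,-6,E); sL=120/73, sR=24/5; mL=2052/365, mR=-1452/365; mL+mR=120/73 → advance +1; mR−mL=-48/5 → turn -1·90°
n=5: pose=(7,-6,S); sL=12/5, sR=60/13; mL=378/65, mR=-222/65; mL+mR=12/5 → advance +1; mR−mL=-120/13 → turn -1·90°
n=6: pose=(7,-7,W); sL=120/13, sR=120/53; mL=4740/689, mR=1620/689; mL+mR=120/13 → advance +1; mR−mL=-240/53 → turn -1·90°
n=7: pose=(6,-7,N); sL=10/3, sR=30/13; mL=155/39, mR=-25/39; mL+mR=10/3 → advance +1; mR−mL=-60/13 → turn -1·90°

0 120/73 24/5 2052/365 -1452/365 6 -6 E
1 12/5 60/13 378/65 -222/65 7 -6 S
2 120/13 120/53 4740/689 1620/689 7 -7 W
3 10/3 30/13 155/39 -25/39 6 -7 N
4 120/73 24/5 2052/365 -1452/365 6 -6 E
5 12/5 60/13 378/65 -222/65 7 -6 S
6 120/13 120/53 4740/689 1620/689 7 -7 W
7 10/3 30/13 155/39 -25/39 6 -7 N
final 6 -6 E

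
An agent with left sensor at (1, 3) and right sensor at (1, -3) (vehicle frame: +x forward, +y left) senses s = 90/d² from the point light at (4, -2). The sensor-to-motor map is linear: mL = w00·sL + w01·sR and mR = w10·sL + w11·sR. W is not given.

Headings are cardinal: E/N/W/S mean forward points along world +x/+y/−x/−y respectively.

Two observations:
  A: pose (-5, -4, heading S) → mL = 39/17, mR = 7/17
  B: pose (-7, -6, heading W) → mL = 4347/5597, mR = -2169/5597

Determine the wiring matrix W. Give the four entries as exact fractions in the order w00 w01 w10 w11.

1 1/2 1/2 -1

obs A: pose=(-5,-4,S) → sL=2, sR=10/17, mL=39/17, mR=7/17
obs B: pose=(-7,-6,W) → sL=90/193, sR=18/29, mL=4347/5597, mR=-2169/5597
sensor matrix S = [[2, 10/17], [90/193, 18/29]]; det S = 92016/95149
solve [mL_A; mL_B] = S·[w00; w01] and [mR_A; mR_B] = S·[w10; w11]:
  w00 = 1, w01 = 1/2, w10 = 1/2, w11 = -1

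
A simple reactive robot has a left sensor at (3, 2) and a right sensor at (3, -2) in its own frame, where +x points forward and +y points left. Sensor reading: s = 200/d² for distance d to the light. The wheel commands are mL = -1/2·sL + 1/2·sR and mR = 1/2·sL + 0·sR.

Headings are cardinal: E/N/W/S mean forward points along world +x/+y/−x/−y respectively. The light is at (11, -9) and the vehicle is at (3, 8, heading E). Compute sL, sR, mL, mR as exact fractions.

100/193 4/5 136/965 50/193

left sensor world pos  = (6, 10); dL² = 386
right sensor world pos = (6, 6); dR² = 250
sL = 200/386 = 100/193
sR = 200/250 = 4/5
mL = -1/2·sL + 1/2·sR = 136/965
mR = 1/2·sL + 0·sR = 50/193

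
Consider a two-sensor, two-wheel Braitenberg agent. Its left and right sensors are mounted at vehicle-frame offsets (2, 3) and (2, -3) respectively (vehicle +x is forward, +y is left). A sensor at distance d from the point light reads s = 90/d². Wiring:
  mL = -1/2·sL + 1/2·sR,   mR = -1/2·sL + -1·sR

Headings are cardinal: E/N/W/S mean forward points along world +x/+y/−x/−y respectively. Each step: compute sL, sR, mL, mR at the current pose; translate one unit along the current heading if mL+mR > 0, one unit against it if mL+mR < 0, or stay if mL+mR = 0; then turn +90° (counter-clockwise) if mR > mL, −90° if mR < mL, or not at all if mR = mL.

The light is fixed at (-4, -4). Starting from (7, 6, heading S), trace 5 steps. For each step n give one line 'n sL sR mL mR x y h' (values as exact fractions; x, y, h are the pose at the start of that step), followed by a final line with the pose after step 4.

0 9/26 45/64 297/1664 -729/832 7 6 S
1 18/29 90/277 -1188/8033 -5103/8033 7 7 W
2 9/25 45/197 -324/4925 -4023/9850 8 7 N
3 18/73 18/49 216/3577 -1755/3577 8 6 E
4 9/26 45/64 297/1664 -729/832 7 6 S
final 7 7 W

n=0: pose=(7,6,S); sL=9/26, sR=45/64; mL=297/1664, mR=-729/832; mL+mR=-1161/1664 → advance -1; mR−mL=-135/128 → turn -1·90°
n=1: pose=(7,7,W); sL=18/29, sR=90/277; mL=-1188/8033, mR=-5103/8033; mL+mR=-6291/8033 → advance -1; mR−mL=-135/277 → turn -1·90°
n=2: pose=(8,7,N); sL=9/25, sR=45/197; mL=-324/4925, mR=-4023/9850; mL+mR=-4671/9850 → advance -1; mR−mL=-135/394 → turn -1·90°
n=3: pose=(8,6,E); sL=18/73, sR=18/49; mL=216/3577, mR=-1755/3577; mL+mR=-1539/3577 → advance -1; mR−mL=-27/49 → turn -1·90°
n=4: pose=(7,6,S); sL=9/26, sR=45/64; mL=297/1664, mR=-729/832; mL+mR=-1161/1664 → advance -1; mR−mL=-135/128 → turn -1·90°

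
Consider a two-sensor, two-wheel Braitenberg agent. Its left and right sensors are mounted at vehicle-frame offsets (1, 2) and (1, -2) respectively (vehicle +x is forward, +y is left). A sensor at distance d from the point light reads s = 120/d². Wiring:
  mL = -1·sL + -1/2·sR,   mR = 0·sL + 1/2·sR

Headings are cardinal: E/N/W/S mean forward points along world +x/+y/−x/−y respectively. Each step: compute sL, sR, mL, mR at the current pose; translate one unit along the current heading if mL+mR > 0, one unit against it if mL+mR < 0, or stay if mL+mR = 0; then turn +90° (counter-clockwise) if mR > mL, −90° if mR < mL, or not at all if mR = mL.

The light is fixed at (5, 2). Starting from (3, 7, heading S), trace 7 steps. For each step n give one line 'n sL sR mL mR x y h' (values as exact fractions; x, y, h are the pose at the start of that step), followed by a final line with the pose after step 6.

0 15/2 15/4 -75/8 15/8 3 7 S
1 24/13 120/17 -1188/221 60/17 3 8 E
2 60/37 12/5 -522/185 6/5 2 8 N
3 24/5 24/13 -372/65 12/13 2 7 W
4 15/2 15/4 -75/8 15/8 3 7 S
5 24/13 120/17 -1188/221 60/17 3 8 E
6 60/37 12/5 -522/185 6/5 2 8 N
final 2 7 W

n=0: pose=(3,7,S); sL=15/2, sR=15/4; mL=-75/8, mR=15/8; mL+mR=-15/2 → advance -1; mR−mL=45/4 → turn +1·90°
n=1: pose=(3,8,E); sL=24/13, sR=120/17; mL=-1188/221, mR=60/17; mL+mR=-24/13 → advance -1; mR−mL=1968/221 → turn +1·90°
n=2: pose=(2,8,N); sL=60/37, sR=12/5; mL=-522/185, mR=6/5; mL+mR=-60/37 → advance -1; mR−mL=744/185 → turn +1·90°
n=3: pose=(2,7,W); sL=24/5, sR=24/13; mL=-372/65, mR=12/13; mL+mR=-24/5 → advance -1; mR−mL=432/65 → turn +1·90°
n=4: pose=(3,7,S); sL=15/2, sR=15/4; mL=-75/8, mR=15/8; mL+mR=-15/2 → advance -1; mR−mL=45/4 → turn +1·90°
n=5: pose=(3,8,E); sL=24/13, sR=120/17; mL=-1188/221, mR=60/17; mL+mR=-24/13 → advance -1; mR−mL=1968/221 → turn +1·90°
n=6: pose=(2,8,N); sL=60/37, sR=12/5; mL=-522/185, mR=6/5; mL+mR=-60/37 → advance -1; mR−mL=744/185 → turn +1·90°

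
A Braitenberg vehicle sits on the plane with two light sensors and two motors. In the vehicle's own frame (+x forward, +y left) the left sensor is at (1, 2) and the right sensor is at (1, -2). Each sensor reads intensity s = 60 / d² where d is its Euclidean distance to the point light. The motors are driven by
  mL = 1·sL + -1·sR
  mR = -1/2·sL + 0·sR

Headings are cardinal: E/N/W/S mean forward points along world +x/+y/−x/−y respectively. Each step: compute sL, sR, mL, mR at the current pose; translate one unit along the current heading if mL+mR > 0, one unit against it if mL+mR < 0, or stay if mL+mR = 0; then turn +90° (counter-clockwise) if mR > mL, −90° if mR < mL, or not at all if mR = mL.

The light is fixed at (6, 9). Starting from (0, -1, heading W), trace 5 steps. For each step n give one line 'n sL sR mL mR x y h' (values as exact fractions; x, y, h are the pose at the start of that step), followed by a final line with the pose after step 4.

0 60/193 60/113 -4800/21809 -30/193 0 -1 W
1 6/13 6/17 24/221 -3/13 1 -1 S
2 60/157 12/17 -864/2669 -30/157 1 0 W
3 15/26 15/34 30/221 -15/52 2 0 S
4 12/25 60/61 -768/1525 -6/25 2 1 W
final 3 1 S

n=0: pose=(0,-1,W); sL=60/193, sR=60/113; mL=-4800/21809, mR=-30/193; mL+mR=-8190/21809 → advance -1; mR−mL=1410/21809 → turn +1·90°
n=1: pose=(1,-1,S); sL=6/13, sR=6/17; mL=24/221, mR=-3/13; mL+mR=-27/221 → advance -1; mR−mL=-75/221 → turn -1·90°
n=2: pose=(1,0,W); sL=60/157, sR=12/17; mL=-864/2669, mR=-30/157; mL+mR=-1374/2669 → advance -1; mR−mL=354/2669 → turn +1·90°
n=3: pose=(2,0,S); sL=15/26, sR=15/34; mL=30/221, mR=-15/52; mL+mR=-135/884 → advance -1; mR−mL=-375/884 → turn -1·90°
n=4: pose=(2,1,W); sL=12/25, sR=60/61; mL=-768/1525, mR=-6/25; mL+mR=-1134/1525 → advance -1; mR−mL=402/1525 → turn +1·90°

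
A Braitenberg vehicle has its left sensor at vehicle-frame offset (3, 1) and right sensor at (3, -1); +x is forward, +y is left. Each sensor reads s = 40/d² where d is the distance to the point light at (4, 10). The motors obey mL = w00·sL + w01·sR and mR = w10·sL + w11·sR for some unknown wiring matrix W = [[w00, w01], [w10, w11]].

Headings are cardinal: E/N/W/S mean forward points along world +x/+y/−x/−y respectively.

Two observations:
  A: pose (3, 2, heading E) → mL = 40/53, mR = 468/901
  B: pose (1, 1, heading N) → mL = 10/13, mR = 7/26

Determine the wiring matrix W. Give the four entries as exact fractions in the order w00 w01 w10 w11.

1 0 1 -1/2

obs A: pose=(3,2,E) → sL=40/53, sR=8/17, mL=40/53, mR=468/901
obs B: pose=(1,1,N) → sL=10/13, sR=1, mL=10/13, mR=7/26
sensor matrix S = [[40/53, 8/17], [10/13, 1]]; det S = 4600/11713
solve [mL_A; mL_B] = S·[w00; w01] and [mR_A; mR_B] = S·[w10; w11]:
  w00 = 1, w01 = 0, w10 = 1, w11 = -1/2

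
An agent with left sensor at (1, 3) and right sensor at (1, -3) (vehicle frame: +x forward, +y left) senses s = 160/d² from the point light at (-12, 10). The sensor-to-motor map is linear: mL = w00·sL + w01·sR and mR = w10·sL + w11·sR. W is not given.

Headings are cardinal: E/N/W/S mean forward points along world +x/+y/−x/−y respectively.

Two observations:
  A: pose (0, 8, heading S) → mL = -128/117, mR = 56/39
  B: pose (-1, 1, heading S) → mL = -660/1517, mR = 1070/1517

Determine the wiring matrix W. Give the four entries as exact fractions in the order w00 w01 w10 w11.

1 -1 -1/2 1

obs A: pose=(0,8,S) → sL=80/117, sR=16/9, mL=-128/117, mR=56/39
obs B: pose=(-1,1,S) → sL=20/37, sR=40/41, mL=-660/1517, mR=1070/1517
sensor matrix S = [[80/117, 16/9], [20/37, 40/41]]; det S = -52160/177489
solve [mL_A; mL_B] = S·[w00; w01] and [mR_A; mR_B] = S·[w10; w11]:
  w00 = 1, w01 = -1, w10 = -1/2, w11 = 1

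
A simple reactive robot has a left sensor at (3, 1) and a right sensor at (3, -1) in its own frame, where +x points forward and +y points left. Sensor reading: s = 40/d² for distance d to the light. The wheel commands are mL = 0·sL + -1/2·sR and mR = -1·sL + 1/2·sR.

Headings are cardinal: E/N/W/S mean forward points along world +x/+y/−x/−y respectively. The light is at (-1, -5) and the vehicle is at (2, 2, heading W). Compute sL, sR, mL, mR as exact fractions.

10/9 5/8 -5/16 -115/144

left sensor world pos  = (-1, 1); dL² = 36
right sensor world pos = (-1, 3); dR² = 64
sL = 40/36 = 10/9
sR = 40/64 = 5/8
mL = 0·sL + -1/2·sR = -5/16
mR = -1·sL + 1/2·sR = -115/144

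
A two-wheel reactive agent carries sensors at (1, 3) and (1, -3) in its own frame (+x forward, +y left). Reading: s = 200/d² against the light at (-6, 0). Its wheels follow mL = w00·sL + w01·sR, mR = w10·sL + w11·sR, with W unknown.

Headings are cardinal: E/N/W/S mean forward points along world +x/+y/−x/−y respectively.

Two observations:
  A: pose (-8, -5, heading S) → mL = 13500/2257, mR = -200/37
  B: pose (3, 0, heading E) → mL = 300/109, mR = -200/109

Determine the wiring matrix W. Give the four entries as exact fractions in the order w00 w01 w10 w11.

1/2 1 -1 0

obs A: pose=(-8,-5,S) → sL=200/37, sR=200/61, mL=13500/2257, mR=-200/37
obs B: pose=(3,0,E) → sL=200/109, sR=200/109, mL=300/109, mR=-200/109
sensor matrix S = [[200/37, 200/61], [200/109, 200/109]]; det S = 960000/246013
solve [mL_A; mL_B] = S·[w00; w01] and [mR_A; mR_B] = S·[w10; w11]:
  w00 = 1/2, w01 = 1, w10 = -1, w11 = 0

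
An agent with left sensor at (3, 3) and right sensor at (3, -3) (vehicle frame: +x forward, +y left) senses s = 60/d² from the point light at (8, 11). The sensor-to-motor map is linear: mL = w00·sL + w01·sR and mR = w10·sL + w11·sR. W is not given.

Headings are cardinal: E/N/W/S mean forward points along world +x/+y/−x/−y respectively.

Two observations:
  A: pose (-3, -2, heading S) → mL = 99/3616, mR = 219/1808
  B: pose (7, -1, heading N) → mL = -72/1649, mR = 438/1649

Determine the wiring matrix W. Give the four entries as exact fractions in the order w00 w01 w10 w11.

1/2 -1/2 1 -1/2

obs A: pose=(-3,-2,S) → sL=3/16, sR=15/113, mL=99/3616, mR=219/1808
obs B: pose=(7,-1,N) → sL=60/97, sR=12/17, mL=-72/1649, mR=438/1649
sensor matrix S = [[3/16, 15/113], [60/97, 12/17]]; det S = 37449/745348
solve [mL_A; mL_B] = S·[w00; w01] and [mR_A; mR_B] = S·[w10; w11]:
  w00 = 1/2, w01 = -1/2, w10 = 1, w11 = -1/2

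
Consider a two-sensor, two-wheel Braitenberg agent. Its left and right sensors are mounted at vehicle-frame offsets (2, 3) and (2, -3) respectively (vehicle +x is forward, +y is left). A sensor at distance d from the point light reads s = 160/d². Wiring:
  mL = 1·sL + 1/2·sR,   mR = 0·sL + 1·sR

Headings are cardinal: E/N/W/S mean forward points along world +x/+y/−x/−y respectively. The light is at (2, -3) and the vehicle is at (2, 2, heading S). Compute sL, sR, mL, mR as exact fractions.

80/9 80/9 40/3 80/9

left sensor world pos  = (5, 0); dL² = 18
right sensor world pos = (-1, 0); dR² = 18
sL = 160/18 = 80/9
sR = 160/18 = 80/9
mL = 1·sL + 1/2·sR = 40/3
mR = 0·sL + 1·sR = 80/9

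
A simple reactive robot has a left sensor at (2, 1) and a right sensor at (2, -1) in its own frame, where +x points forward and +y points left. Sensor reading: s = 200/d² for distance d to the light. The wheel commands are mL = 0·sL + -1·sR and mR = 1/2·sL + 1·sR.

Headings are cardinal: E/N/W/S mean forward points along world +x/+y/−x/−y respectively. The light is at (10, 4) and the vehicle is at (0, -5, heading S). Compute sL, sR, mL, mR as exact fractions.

100/101 100/121 -100/121 16150/12221

left sensor world pos  = (1, -7); dL² = 202
right sensor world pos = (-1, -7); dR² = 242
sL = 200/202 = 100/101
sR = 200/242 = 100/121
mL = 0·sL + -1·sR = -100/121
mR = 1/2·sL + 1·sR = 16150/12221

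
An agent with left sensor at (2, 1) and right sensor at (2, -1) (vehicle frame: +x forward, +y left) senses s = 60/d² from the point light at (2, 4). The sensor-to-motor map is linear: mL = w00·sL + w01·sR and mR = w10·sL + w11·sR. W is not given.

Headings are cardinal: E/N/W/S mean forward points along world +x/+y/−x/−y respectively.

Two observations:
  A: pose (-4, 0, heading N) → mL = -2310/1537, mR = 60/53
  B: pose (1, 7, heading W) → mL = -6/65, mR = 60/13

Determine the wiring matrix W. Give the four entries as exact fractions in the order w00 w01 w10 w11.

obs A: pose=(-4,0,N) → sL=60/53, sR=60/29, mL=-2310/1537, mR=60/53
obs B: pose=(1,7,W) → sL=60/13, sR=12/5, mL=-6/65, mR=60/13
sensor matrix S = [[60/53, 60/29], [60/13, 12/5]]; det S = -136512/19981
solve [mL_A; mL_B] = S·[w00; w01] and [mR_A; mR_B] = S·[w10; w11]:
  w00 = 1/2, w01 = -1, w10 = 1, w11 = 0

1/2 -1 1 0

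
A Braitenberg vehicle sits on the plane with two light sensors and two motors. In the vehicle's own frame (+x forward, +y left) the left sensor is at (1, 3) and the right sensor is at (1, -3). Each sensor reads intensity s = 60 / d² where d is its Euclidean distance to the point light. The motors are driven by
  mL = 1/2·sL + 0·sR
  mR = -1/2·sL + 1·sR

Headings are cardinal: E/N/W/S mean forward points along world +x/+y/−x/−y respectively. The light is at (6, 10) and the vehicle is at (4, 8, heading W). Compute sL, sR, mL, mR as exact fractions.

left sensor world pos  = (3, 5); dL² = 34
right sensor world pos = (3, 11); dR² = 10
sL = 60/34 = 30/17
sR = 60/10 = 6
mL = 1/2·sL + 0·sR = 15/17
mR = -1/2·sL + 1·sR = 87/17

30/17 6 15/17 87/17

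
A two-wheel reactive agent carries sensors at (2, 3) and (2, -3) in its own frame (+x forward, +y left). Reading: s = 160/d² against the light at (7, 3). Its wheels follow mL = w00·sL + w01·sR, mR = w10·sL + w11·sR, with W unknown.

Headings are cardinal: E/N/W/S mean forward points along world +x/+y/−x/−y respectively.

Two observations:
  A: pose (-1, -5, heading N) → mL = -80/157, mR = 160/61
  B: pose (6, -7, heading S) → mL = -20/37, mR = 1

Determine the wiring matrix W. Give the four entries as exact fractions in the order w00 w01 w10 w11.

obs A: pose=(-1,-5,N) → sL=160/157, sR=160/61, mL=-80/157, mR=160/61
obs B: pose=(6,-7,S) → sL=40/37, sR=1, mL=-20/37, mR=1
sensor matrix S = [[160/157, 160/61], [40/37, 1]]; det S = -643680/354349
solve [mL_A; mL_B] = S·[w00; w01] and [mR_A; mR_B] = S·[w10; w11]:
  w00 = -1/2, w01 = 0, w10 = 0, w11 = 1

-1/2 0 0 1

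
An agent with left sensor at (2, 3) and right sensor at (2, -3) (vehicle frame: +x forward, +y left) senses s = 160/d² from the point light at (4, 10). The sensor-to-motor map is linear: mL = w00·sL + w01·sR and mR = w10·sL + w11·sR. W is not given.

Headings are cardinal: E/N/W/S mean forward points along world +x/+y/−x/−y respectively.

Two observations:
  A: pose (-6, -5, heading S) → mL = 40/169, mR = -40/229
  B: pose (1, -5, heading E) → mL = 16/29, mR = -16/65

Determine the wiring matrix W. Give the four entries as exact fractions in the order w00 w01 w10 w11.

1/2 0 0 -1/2

obs A: pose=(-6,-5,S) → sL=80/169, sR=80/229, mL=40/169, mR=-40/229
obs B: pose=(1,-5,E) → sL=32/29, sR=32/65, mL=16/29, mR=-16/65
sensor matrix S = [[80/169, 80/229], [32/29, 32/65]]; det S = -2224128/14590277
solve [mL_A; mL_B] = S·[w00; w01] and [mR_A; mR_B] = S·[w10; w11]:
  w00 = 1/2, w01 = 0, w10 = 0, w11 = -1/2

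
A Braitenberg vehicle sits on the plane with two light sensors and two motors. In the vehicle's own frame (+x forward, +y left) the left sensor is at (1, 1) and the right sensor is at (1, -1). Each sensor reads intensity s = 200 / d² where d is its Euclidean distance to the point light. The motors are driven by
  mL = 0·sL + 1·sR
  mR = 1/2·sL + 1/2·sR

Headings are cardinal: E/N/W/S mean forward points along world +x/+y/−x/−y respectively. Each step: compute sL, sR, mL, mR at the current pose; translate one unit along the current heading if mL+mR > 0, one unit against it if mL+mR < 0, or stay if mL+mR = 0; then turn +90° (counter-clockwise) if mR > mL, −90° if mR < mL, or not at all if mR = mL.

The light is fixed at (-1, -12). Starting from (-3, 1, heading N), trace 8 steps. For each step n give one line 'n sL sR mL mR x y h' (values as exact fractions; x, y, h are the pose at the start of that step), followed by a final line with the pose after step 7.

n=0: pose=(-3,1,N); sL=40/41, sR=200/197; mL=200/197, mR=8040/8077; mL+mR=16240/8077 → advance +1; mR−mL=-160/8077 → turn -1·90°
n=1: pose=(-3,2,E); sL=100/113, sR=20/17; mL=20/17, mR=1980/1921; mL+mR=4240/1921 → advance +1; mR−mL=-280/1921 → turn -1·90°
n=2: pose=(-2,2,S); sL=200/169, sR=200/173; mL=200/173, mR=34200/29237; mL+mR=68000/29237 → advance +1; mR−mL=400/29237 → turn +1·90°
n=3: pose=(-2,1,E); sL=50/49, sR=25/18; mL=25/18, mR=2125/1764; mL+mR=1525/588 → advance +1; mR−mL=-325/1764 → turn -1·90°
n=4: pose=(-1,1,S); sL=40/29, sR=40/29; mL=40/29, mR=40/29; mL+mR=80/29 → advance +1; mR−mL=0 → turn +0·90°
n=5: pose=(-1,0,S); sL=100/61, sR=100/61; mL=100/61, mR=100/61; mL+mR=200/61 → advance +1; mR−mL=0 → turn +0·90°
n=6: pose=(-1,-1,S); sL=200/101, sR=200/101; mL=200/101, mR=200/101; mL+mR=400/101 → advance +1; mR−mL=0 → turn +0·90°
n=7: pose=(-1,-2,S); sL=100/41, sR=100/41; mL=100/41, mR=100/41; mL+mR=200/41 → advance +1; mR−mL=0 → turn +0·90°

0 40/41 200/197 200/197 8040/8077 -3 1 N
1 100/113 20/17 20/17 1980/1921 -3 2 E
2 200/169 200/173 200/173 34200/29237 -2 2 S
3 50/49 25/18 25/18 2125/1764 -2 1 E
4 40/29 40/29 40/29 40/29 -1 1 S
5 100/61 100/61 100/61 100/61 -1 0 S
6 200/101 200/101 200/101 200/101 -1 -1 S
7 100/41 100/41 100/41 100/41 -1 -2 S
final -1 -3 S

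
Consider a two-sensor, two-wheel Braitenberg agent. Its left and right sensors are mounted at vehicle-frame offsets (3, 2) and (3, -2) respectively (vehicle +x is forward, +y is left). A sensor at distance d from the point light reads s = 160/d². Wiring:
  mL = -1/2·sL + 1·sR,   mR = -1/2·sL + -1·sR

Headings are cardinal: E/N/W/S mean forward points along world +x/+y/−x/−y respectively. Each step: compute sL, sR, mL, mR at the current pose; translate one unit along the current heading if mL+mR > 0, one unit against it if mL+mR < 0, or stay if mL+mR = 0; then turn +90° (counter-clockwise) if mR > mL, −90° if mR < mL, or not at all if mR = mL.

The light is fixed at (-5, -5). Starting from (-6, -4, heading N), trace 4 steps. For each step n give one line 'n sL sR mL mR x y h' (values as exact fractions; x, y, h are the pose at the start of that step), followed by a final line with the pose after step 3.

0 32/5 160/17 528/85 -1072/85 -6 -4 N
1 20 20 10 -30 -6 -5 E
2 160/9 32/5 -112/45 -688/45 -7 -5 S
3 80/13 80/17 360/221 -1720/221 -7 -4 W
final -6 -4 N

n=0: pose=(-6,-4,N); sL=32/5, sR=160/17; mL=528/85, mR=-1072/85; mL+mR=-32/5 → advance -1; mR−mL=-320/17 → turn -1·90°
n=1: pose=(-6,-5,E); sL=20, sR=20; mL=10, mR=-30; mL+mR=-20 → advance -1; mR−mL=-40 → turn -1·90°
n=2: pose=(-7,-5,S); sL=160/9, sR=32/5; mL=-112/45, mR=-688/45; mL+mR=-160/9 → advance -1; mR−mL=-64/5 → turn -1·90°
n=3: pose=(-7,-4,W); sL=80/13, sR=80/17; mL=360/221, mR=-1720/221; mL+mR=-80/13 → advance -1; mR−mL=-160/17 → turn -1·90°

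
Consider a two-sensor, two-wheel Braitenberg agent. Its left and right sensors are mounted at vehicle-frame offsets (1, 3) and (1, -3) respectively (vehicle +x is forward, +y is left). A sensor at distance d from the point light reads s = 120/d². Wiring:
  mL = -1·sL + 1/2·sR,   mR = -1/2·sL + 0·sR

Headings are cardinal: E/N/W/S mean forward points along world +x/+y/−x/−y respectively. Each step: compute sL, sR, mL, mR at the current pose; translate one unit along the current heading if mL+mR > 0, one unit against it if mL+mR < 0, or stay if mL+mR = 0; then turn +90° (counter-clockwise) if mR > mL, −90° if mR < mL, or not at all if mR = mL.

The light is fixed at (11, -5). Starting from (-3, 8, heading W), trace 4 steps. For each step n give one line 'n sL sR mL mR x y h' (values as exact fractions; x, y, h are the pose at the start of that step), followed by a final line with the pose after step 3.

0 24/65 120/481 -588/2405 -12/65 -3 8 W
1 30/61 3/10 -417/1220 -15/61 -2 8 S
2 120/433 24/53 -1164/22949 -60/433 -2 9 E
3 12/29 60/229 -1878/6641 -6/29 -3 9 S
final -3 10 E

n=0: pose=(-3,8,W); sL=24/65, sR=120/481; mL=-588/2405, mR=-12/65; mL+mR=-1032/2405 → advance -1; mR−mL=144/2405 → turn +1·90°
n=1: pose=(-2,8,S); sL=30/61, sR=3/10; mL=-417/1220, mR=-15/61; mL+mR=-717/1220 → advance -1; mR−mL=117/1220 → turn +1·90°
n=2: pose=(-2,9,E); sL=120/433, sR=24/53; mL=-1164/22949, mR=-60/433; mL+mR=-4344/22949 → advance -1; mR−mL=-2016/22949 → turn -1·90°
n=3: pose=(-3,9,S); sL=12/29, sR=60/229; mL=-1878/6641, mR=-6/29; mL+mR=-3252/6641 → advance -1; mR−mL=504/6641 → turn +1·90°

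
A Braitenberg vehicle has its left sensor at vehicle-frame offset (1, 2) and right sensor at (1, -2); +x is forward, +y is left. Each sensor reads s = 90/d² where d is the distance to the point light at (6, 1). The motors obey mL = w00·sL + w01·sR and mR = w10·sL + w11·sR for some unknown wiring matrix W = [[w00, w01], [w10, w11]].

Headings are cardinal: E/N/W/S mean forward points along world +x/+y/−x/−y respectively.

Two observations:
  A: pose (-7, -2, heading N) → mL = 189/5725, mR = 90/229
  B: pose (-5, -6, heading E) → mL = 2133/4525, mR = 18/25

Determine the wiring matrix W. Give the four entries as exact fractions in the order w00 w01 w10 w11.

obs A: pose=(-7,-2,N) → sL=90/229, sR=18/25, mL=189/5725, mR=90/229
obs B: pose=(-5,-6,E) → sL=18/25, sR=90/181, mL=2133/4525, mR=18/25
sensor matrix S = [[90/229, 18/25], [18/25, 90/181]]; det S = -8366976/25905625
solve [mL_A; mL_B] = S·[w00; w01] and [mR_A; mR_B] = S·[w10; w11]:
  w00 = 1, w01 = -1/2, w10 = 1, w11 = 0

1 -1/2 1 0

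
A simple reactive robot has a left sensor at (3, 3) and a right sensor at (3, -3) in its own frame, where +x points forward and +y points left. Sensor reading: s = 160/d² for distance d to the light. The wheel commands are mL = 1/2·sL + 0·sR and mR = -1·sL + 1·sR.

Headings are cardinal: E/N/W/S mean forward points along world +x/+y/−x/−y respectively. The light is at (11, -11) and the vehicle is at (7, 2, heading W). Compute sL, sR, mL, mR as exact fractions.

160/149 32/61 80/149 -4992/9089

left sensor world pos  = (4, -1); dL² = 149
right sensor world pos = (4, 5); dR² = 305
sL = 160/149 = 160/149
sR = 160/305 = 32/61
mL = 1/2·sL + 0·sR = 80/149
mR = -1·sL + 1·sR = -4992/9089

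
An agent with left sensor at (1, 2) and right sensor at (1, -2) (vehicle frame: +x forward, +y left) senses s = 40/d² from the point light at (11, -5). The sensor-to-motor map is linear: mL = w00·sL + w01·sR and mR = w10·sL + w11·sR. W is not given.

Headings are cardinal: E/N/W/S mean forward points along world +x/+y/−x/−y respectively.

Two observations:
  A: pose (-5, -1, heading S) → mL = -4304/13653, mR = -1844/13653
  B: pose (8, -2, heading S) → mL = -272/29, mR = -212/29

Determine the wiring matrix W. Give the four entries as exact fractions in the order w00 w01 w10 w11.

obs A: pose=(-5,-1,S) → sL=8/41, sR=40/333, mL=-4304/13653, mR=-1844/13653
obs B: pose=(8,-2,S) → sL=8, sR=40/29, mL=-272/29, mR=-212/29
sensor matrix S = [[8/41, 40/333], [8, 40/29]]; det S = -273920/395937
solve [mL_A; mL_B] = S·[w00; w01] and [mR_A; mR_B] = S·[w10; w11]:
  w00 = -1, w01 = -1, w10 = -1, w11 = 1/2

-1 -1 -1 1/2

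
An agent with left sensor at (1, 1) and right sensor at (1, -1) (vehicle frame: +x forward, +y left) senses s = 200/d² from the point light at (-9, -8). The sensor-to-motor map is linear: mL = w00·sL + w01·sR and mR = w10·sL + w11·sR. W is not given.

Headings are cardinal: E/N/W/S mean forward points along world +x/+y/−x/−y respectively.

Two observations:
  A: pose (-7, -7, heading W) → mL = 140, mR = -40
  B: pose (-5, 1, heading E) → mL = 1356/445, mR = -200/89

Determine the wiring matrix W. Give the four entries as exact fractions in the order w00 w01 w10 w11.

1/2 1 0 -1

obs A: pose=(-7,-7,W) → sL=200, sR=40, mL=140, mR=-40
obs B: pose=(-5,1,E) → sL=8/5, sR=200/89, mL=1356/445, mR=-200/89
sensor matrix S = [[200, 40], [8/5, 200/89]]; det S = 34304/89
solve [mL_A; mL_B] = S·[w00; w01] and [mR_A; mR_B] = S·[w10; w11]:
  w00 = 1/2, w01 = 1, w10 = 0, w11 = -1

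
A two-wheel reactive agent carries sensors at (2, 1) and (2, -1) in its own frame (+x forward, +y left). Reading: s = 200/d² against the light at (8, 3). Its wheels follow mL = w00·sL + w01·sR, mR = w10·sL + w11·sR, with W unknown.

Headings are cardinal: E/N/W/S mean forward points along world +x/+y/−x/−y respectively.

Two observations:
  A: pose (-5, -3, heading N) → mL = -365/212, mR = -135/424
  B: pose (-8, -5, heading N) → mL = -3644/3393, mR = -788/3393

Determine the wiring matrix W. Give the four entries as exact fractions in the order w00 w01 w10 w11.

obs A: pose=(-5,-3,N) → sL=50/53, sR=5/4, mL=-365/212, mR=-135/424
obs B: pose=(-8,-5,N) → sL=8/13, sR=200/261, mL=-3644/3393, mR=-788/3393
sensor matrix S = [[50/53, 5/4], [8/13, 200/261]]; det S = -8330/179829
solve [mL_A; mL_B] = S·[w00; w01] and [mR_A; mR_B] = S·[w10; w11]:
  w00 = -1/2, w01 = -1, w10 = -1, w11 = 1/2

-1/2 -1 -1 1/2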